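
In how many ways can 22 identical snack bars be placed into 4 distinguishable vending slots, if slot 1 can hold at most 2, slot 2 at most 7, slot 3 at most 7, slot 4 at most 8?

By stars and bars, unrestricted non-negative solutions to x_1+…+x_4 = 22 number C(22+3,3) = 2300.
Subtract solutions that violate a single cap (substitute x_i' = x_i − (cap_i+1)): x_1 ≥ 3 gives C(22,3) = 1540; x_2 ≥ 8 gives C(17,3) = 680; x_3 ≥ 8 gives C(17,3) = 680; x_4 ≥ 9 gives C(16,3) = 560. Together 3460.
Add back pairs where two caps are both exceeded: 364 + 364 + 286 + 84 + 56 + 56 = 1210.
Subtract triples: 20 + 10 + 10 + 0 = 40.
By inclusion–exclusion the count is 2300 − 3460 + 1210 − 40 = 10.

10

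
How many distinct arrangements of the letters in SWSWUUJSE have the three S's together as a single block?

1260

Treat the 3 copies of S as a single block. The multiset to arrange is then {SSS, E, J, U, U, W, W}, 7 items in all.
That gives (7)!/(2!·2!) = 1260 arrangements.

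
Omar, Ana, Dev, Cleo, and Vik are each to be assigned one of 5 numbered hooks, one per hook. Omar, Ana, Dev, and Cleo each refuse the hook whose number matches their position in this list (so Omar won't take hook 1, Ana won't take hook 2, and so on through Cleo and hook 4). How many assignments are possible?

Let Aᵢ (for 1 ≤ i ≤ 4) be the placements that put person i in their forbidden hook. Any j of these fix j positions, leaving (5−j)! ways to fill the rest, and there are C(4,j) ways to pick which j.
By inclusion–exclusion, the number of valid placements is Σ_{j=0}^{4} (−1)^j C(4,j)·(5−j)!.
Computing: 120 − 96 + 36 − 8 + 1 = 53.

53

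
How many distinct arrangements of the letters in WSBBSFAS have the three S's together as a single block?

360

Treat the 3 copies of S as a single block. The multiset to arrange is then {SSS, A, B, B, F, W}, 6 items in all.
That gives (6)!/(2!) = 360 arrangements.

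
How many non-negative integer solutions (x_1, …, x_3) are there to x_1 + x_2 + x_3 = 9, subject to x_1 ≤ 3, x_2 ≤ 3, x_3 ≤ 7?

By stars and bars, unrestricted non-negative solutions to x_1+…+x_3 = 9 number C(9+2,2) = 55.
Subtract solutions that violate a single cap (substitute x_i' = x_i − (cap_i+1)): x_1 ≥ 4 gives C(7,2) = 21; x_2 ≥ 4 gives C(7,2) = 21; x_3 ≥ 8 gives C(3,2) = 3. Together 45.
Add back pairs where two caps are both exceeded: 3 + 0 + 0 = 3.
By inclusion–exclusion the count is 55 − 45 + 3 = 13.

13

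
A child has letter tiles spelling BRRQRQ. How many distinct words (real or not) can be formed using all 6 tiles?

BRRQRQ has 6 letters with Q appearing twice and R appearing 3 times.
Dividing 6! = 720 by 3!·2! = 12 for the repeated letters gives 60.

60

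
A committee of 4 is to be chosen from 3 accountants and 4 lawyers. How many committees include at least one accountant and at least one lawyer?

With no constraint there are C(7,4) = 35 possible selections.
Selections missing a whole group: no accountants → C(4,4) = 1; no lawyers → C(3,4) = 0.
Both groups omitted at once is impossible, so 35 − 1 = 34.

34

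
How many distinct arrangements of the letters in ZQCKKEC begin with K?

360

Fix K in the first position and arrange the remaining 6 letters.
Those 6 letters have C appearing twice, giving (6)!/(2!) = 360.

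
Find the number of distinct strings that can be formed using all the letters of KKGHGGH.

KKGHGGH has 7 letters with G appearing 3 times, H appearing twice, and K appearing twice.
Dividing 7! = 5040 by 3!·2!·2! = 24 for the repeated letters gives 210.

210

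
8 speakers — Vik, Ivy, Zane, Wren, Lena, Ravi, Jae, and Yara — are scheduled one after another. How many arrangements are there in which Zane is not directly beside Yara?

Of the 8! = 40320 arrangements, those with Zane and Yara adjacent number 2 × 7! = 10080 (treat the pair as a block with 2 internal orders).
So 40320 − 10080 = 30240 arrangements keep them apart.

30240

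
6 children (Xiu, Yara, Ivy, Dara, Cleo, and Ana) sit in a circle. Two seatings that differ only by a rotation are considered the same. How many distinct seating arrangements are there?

120

Fix one person's seat to break rotational symmetry; the remaining 5 people can be arranged in (5)! = 120 ways.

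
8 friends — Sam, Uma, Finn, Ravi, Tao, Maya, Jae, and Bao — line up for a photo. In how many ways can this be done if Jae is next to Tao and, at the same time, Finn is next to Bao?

2880

Treat {Jae,Tao} as one block (2 orders) and {Finn,Bao} as another (2 orders).
That leaves 6 units to arrange: 2 × 2 × 6! = 4 × 720 = 2880.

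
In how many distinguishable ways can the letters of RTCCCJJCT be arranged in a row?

Letter multiplicities in RTCCCJJCT: C×4, J×2, R×1, T×2.
Dividing 9! = 362880 by 4!·2!·2! = 96 for the repeated letters gives 3780.

3780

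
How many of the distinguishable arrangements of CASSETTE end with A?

630

Fix A in the last position and arrange the remaining 7 letters.
Those 7 letters have E appearing twice, S appearing twice, and T appearing twice, giving (7)!/(2!·2!·2!) = 630.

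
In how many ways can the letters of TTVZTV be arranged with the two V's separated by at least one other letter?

There are 6!/(3!·2!) = 60 arrangements of TTVZTV in total.
Arrangements with the V's together: treat VV as one letter, giving (5)!/(3!) = 20.
Subtracting, 60 − 20 = 40 arrangements keep the V's apart.

40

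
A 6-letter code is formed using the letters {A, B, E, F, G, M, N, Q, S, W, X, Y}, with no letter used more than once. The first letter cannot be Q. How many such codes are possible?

609840

The first letter has 12−1 = 11 choices (anything except Q).
The remaining 5 letters are filled from the other 11 symbols without repetition: 11 × 10 × 9 × 8 × 7 = 55440.
Total: 11 × 55440 = 609840.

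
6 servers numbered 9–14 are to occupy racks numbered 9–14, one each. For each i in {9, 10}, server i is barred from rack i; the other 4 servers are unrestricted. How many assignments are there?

Let Aᵢ (for i ∈ {9, 10}) be the placements that put server i in its forbidden rack. Any j of these fix j positions, leaving (6−j)! ways to fill the rest, and there are C(2,j) ways to pick which j.
By inclusion–exclusion, the number of valid placements is Σ_{j=0}^{2} (−1)^j C(2,j)·(6−j)!.
Computing: 720 − 240 + 24 = 504.

504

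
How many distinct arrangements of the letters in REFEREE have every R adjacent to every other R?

Treat the 2 copies of R as a single block. The multiset to arrange is then {RR, E, E, E, E, F}, 6 items in all.
That gives (6)!/(4!) = 30 arrangements.

30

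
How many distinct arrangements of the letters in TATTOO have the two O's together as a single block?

20

Treat the 2 copies of O as a single block. The multiset to arrange is then {OO, A, T, T, T}, 5 items in all.
That gives (5)!/(3!) = 20 arrangements.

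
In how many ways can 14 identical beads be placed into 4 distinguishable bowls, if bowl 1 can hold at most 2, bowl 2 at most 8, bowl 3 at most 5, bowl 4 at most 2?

18

Without the upper bounds there are C(17,3) = 680 ways to split 14 among 4 bowls.
Subtract solutions that violate a single cap (substitute x_i' = x_i − (cap_i+1)): x_1 ≥ 3 gives C(14,3) = 364; x_2 ≥ 9 gives C(8,3) = 56; x_3 ≥ 6 gives C(11,3) = 165; x_4 ≥ 3 gives C(14,3) = 364. Together 949.
Add back pairs where two caps are both exceeded: 10 + 56 + 165 + 0 + 10 + 56 = 297.
Subtract triples: 0 + 0 + 10 + 0 = 10.
By inclusion–exclusion the count is 680 − 949 + 297 − 10 = 18.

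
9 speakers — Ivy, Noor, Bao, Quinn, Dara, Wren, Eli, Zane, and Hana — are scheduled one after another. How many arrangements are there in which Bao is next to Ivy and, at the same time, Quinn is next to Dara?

Treat {Bao,Ivy} as one block (2 orders) and {Quinn,Dara} as another (2 orders).
That leaves 7 units to arrange: 2 × 2 × 7! = 4 × 5040 = 20160.

20160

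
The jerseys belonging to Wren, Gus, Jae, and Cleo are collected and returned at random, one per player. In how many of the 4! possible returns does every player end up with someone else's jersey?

9

Let Aᵢ be the assignments in which player i gets their old jersey. We want the size of the complement of A₁∪…∪A_4.
By inclusion–exclusion this is Σ_{j=0}^{4} (−1)^j C(4,j)·(4−j)!.
Computing: 24 − 24 + 12 − 4 + 1 = 9.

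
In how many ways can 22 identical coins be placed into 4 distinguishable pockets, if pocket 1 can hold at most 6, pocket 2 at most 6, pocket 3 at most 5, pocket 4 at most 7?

10

Ignoring the caps, the number of non-negative solutions to x_1+…+x_4 = 22 is C(25,3) = 2300.
Subtract solutions that violate a single cap (substitute x_i' = x_i − (cap_i+1)): x_1 ≥ 7 gives C(18,3) = 816; x_2 ≥ 7 gives C(18,3) = 816; x_3 ≥ 6 gives C(19,3) = 969; x_4 ≥ 8 gives C(17,3) = 680. Together 3281.
Add back pairs where two caps are both exceeded: 165 + 220 + 120 + 220 + 120 + 165 = 1010.
Subtract triples: 10 + 1 + 4 + 4 = 19.
By inclusion–exclusion the count is 2300 − 3281 + 1010 − 19 = 10.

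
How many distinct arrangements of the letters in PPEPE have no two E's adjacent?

Total arrangements of PPEPE: 5!/(3!·2!) = 10.
If the two E's are adjacent, glue them into one block, leaving 4 items to arrange: (4)!/(3!) = 4 ways.
Subtracting, 10 − 4 = 6 arrangements keep the E's apart.

6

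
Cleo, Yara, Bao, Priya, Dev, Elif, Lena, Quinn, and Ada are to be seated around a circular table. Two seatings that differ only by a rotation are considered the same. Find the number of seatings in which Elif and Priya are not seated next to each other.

30240

Without the restriction there are (8)! = 40320 seatings.
Those with Elif next to Priya: fuse the pair into one unit and seat 8 units around a circle — 2·(7)! = 10080.
Subtracting, 40320 − 10080 = 30240.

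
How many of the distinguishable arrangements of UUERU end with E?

4

Fix E in the last position and arrange the remaining 4 letters.
Those 4 letters have U appearing 3 times, giving (4)!/(3!) = 4.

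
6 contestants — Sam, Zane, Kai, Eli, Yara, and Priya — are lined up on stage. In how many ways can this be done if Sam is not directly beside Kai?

480

Of the 6! = 720 arrangements, those with Sam and Kai adjacent number 2 × 5! = 240 (treat the pair as a block with 2 internal orders).
Complementary counting: 720 − 240 = 480.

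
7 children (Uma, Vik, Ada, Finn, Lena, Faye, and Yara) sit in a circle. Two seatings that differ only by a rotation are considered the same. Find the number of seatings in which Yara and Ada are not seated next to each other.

All circular seatings of 7 people number (6)! = 720.
Those with Yara next to Ada: fuse the pair into one unit and seat 6 units around a circle — 2·(5)! = 240.
Subtracting, 720 − 240 = 480.

480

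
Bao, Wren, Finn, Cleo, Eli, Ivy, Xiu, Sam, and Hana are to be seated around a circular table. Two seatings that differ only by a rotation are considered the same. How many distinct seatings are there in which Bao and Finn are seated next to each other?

Treat {Bao, Finn} as one unit (2 internal orders) and seat the resulting 8 units around the table: (7)! circular arrangements.
So 2 × (7)! = 2 × 5040 = 10080.

10080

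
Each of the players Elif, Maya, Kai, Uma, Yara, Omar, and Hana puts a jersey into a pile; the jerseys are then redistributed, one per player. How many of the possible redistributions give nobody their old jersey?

Count assignments avoiding every fixed point. For any j of the 7 players fixed to their old jersey, the other 7−j can be arranged in (7−j)! ways.
By inclusion–exclusion this is Σ_{j=0}^{7} (−1)^j C(7,j)·(7−j)!.
Computing: 5040 − 5040 + 2520 − 840 + 210 − 42 + 7 − 1 = 1854.

1854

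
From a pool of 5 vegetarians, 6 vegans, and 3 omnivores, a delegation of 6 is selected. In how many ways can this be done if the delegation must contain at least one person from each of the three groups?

Total 6-person selections from all 14: C(14,6) = 3003.
Subtract selections that omit an entire group: no vegetarians → C(9,6) = 84; no vegans → C(8,6) = 28; no omnivores → C(11,6) = 462.
Add back selections omitting two groups (i.e. drawn from a single group): C(5,6) + C(6,6) + C(3,6) = 1.
By inclusion–exclusion: 3003 − 574 + 1 = 2430.

2430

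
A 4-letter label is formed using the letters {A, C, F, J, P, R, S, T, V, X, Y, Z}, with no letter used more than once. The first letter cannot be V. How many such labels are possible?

10890

The first letter has 12−1 = 11 choices (anything except V).
The remaining 3 letters are filled from the other 11 symbols without repetition: 11 × 10 × 9 = 990.
Total: 11 × 990 = 10890.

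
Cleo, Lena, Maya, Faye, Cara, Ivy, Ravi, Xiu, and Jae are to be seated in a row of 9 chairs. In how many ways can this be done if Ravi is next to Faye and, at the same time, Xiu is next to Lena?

20160

Treat {Ravi,Faye} as one block (2 orders) and {Xiu,Lena} as another (2 orders).
That leaves 7 units to arrange: 2 × 2 × 7! = 4 × 5040 = 20160.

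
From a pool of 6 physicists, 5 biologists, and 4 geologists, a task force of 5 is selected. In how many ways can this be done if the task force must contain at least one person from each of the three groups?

With no constraint there are C(15,5) = 3003 possible selections.
Selections missing a whole group: no physicists → C(9,5) = 126; no biologists → C(10,5) = 252; no geologists → C(11,5) = 462.
Add back selections omitting two groups (i.e. drawn from a single group): C(6,5) + C(5,5) + C(4,5) = 7.
By inclusion–exclusion: 3003 − 840 + 7 = 2170.

2170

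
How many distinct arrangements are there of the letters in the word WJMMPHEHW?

45360

Letter multiplicities in WJMMPHEHW: E×1, H×2, J×1, M×2, P×1, W×2.
Dividing 9! = 362880 by 2!·2!·2! = 8 for the repeated letters gives 45360.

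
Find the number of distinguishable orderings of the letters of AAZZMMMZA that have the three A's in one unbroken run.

Treat the 3 copies of A as a single block. The multiset to arrange is then {AAA, M, M, M, Z, Z, Z}, 7 items in all.
That gives (7)!/(3!·3!) = 140 arrangements.

140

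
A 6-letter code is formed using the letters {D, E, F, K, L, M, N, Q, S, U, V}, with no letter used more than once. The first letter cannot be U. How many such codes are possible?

302400

The first letter has 11−1 = 10 choices (anything except U).
The remaining 5 letters are filled from the other 10 symbols without repetition: 10 × 9 × 8 × 7 × 6 = 30240.
Total: 10 × 30240 = 302400.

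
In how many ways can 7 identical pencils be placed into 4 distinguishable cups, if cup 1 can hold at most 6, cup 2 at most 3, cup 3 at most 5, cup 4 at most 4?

Without the upper bounds there are C(10,3) = 120 ways to split 7 among 4 cups.
Subtract solutions that violate a single cap (substitute x_i' = x_i − (cap_i+1)): x_1 ≥ 7 gives C(3,3) = 1; x_2 ≥ 4 gives C(6,3) = 20; x_3 ≥ 6 gives C(4,3) = 4; x_4 ≥ 5 gives C(5,3) = 10. Together 35.
No two caps can be exceeded simultaneously, so the pair terms are all 0.
By inclusion–exclusion the count is 120 − 35 + 0 = 85.

85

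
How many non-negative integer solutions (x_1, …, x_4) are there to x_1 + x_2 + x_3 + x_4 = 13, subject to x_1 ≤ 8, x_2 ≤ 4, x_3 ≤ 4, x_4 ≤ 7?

161

Without the upper bounds there are C(16,3) = 560 ways to split 13 among 4 variables.
Subtract solutions that violate a single cap (substitute x_i' = x_i − (cap_i+1)): x_1 ≥ 9 gives C(7,3) = 35; x_2 ≥ 5 gives C(11,3) = 165; x_3 ≥ 5 gives C(11,3) = 165; x_4 ≥ 8 gives C(8,3) = 56. Together 421.
Add back pairs where two caps are both exceeded: 0 + 0 + 0 + 20 + 1 + 1 = 22.
By inclusion–exclusion the count is 560 − 421 + 22 = 161.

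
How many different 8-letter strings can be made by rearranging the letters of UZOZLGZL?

UZOZLGZL has 8 letters with L appearing twice and Z appearing 3 times.
Dividing 8! = 40320 by 3!·2! = 12 for the repeated letters gives 3360.

3360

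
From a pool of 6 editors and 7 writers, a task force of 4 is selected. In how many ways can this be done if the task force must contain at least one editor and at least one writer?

665

Unrestricted: C(13,4) = 715 ways to pick any 4 of the 13.
Subtract selections that omit an entire group: no editors → C(7,4) = 35; no writers → C(6,4) = 15.
Both groups omitted at once is impossible, so 715 − 50 = 665.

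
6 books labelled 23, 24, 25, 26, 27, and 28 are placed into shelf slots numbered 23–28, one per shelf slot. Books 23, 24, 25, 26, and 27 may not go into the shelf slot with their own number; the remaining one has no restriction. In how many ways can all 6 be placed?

Let Aᵢ (for 23 ≤ i ≤ 27) be the placements that put book i in its forbidden shelf slot. Any j of these fix j positions, leaving (6−j)! ways to fill the rest, and there are C(5,j) ways to pick which j.
By inclusion–exclusion, the number of valid placements is Σ_{j=0}^{5} (−1)^j C(5,j)·(6−j)!.
Computing: 720 − 600 + 240 − 60 + 10 − 1 = 309.

309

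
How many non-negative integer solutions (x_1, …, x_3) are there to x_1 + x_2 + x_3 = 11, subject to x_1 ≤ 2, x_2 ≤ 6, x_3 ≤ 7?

12

Without the upper bounds there are C(13,2) = 78 ways to split 11 among 3 variables.
Subtract solutions that violate a single cap (substitute x_i' = x_i − (cap_i+1)): x_1 ≥ 3 gives C(10,2) = 45; x_2 ≥ 7 gives C(6,2) = 15; x_3 ≥ 8 gives C(5,2) = 10. Together 70.
Add back pairs where two caps are both exceeded: 3 + 1 + 0 = 4.
By inclusion–exclusion the count is 78 − 70 + 4 = 12.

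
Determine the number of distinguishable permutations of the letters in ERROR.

Letter multiplicities in ERROR: E×1, O×1, R×3.
Dividing 5! = 120 by 3! = 6 for the repeated letters gives 20.

20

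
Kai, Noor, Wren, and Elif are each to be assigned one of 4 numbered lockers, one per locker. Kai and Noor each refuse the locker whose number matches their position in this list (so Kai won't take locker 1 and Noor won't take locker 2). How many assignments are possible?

14

Let Aᵢ (for i ∈ {1, 2}) be the placements that put person i in their forbidden locker. Any j of these fix j positions, leaving (4−j)! ways to fill the rest, and there are C(2,j) ways to pick which j.
By inclusion–exclusion, the number of valid placements is Σ_{j=0}^{2} (−1)^j C(2,j)·(4−j)!.
Computing: 24 − 12 + 2 = 14.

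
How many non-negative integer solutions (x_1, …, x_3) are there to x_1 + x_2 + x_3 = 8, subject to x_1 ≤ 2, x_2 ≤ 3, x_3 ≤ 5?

Without the upper bounds there are C(10,2) = 45 ways to split 8 among 3 variables.
Subtract solutions that violate a single cap (substitute x_i' = x_i − (cap_i+1)): x_1 ≥ 3 gives C(7,2) = 21; x_2 ≥ 4 gives C(6,2) = 15; x_3 ≥ 6 gives C(4,2) = 6. Together 42.
Add back pairs where two caps are both exceeded: 3 + 0 + 0 = 3.
By inclusion–exclusion the count is 45 − 42 + 3 = 6.

6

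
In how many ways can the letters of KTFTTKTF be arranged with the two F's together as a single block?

Treat the 2 copies of F as a single block. The multiset to arrange is then {FF, K, K, T, T, T, T}, 7 items in all.
That gives (7)!/(4!·2!) = 105 arrangements.

105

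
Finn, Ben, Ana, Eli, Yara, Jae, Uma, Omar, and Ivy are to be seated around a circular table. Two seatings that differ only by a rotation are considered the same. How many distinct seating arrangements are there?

Fix one person's seat to break rotational symmetry; the remaining 8 people can be arranged in (8)! = 40320 ways.

40320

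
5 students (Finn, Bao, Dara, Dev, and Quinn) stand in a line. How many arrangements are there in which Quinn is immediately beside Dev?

48

Treat {Quinn, Dev} as a single unit. There are 4 units to order, and the pair itself can be ordered 2 ways.
So the count is 2·(4)! = 48.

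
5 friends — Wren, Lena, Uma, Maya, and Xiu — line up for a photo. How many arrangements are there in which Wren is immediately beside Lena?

Glue Wren and Lena into one block (2 internal orders), leaving 4 units to arrange in a row.
So the count is 2·(4)! = 48.

48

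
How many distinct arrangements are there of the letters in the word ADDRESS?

Letter multiplicities in ADDRESS: A×1, D×2, E×1, R×1, S×2.
The number of distinct arrangements is 7!/(2!·2!) = 5040/4 = 1260.

1260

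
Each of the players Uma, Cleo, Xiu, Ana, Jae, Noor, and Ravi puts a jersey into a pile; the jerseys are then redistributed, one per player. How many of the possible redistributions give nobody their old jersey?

1854

Let Aᵢ be the assignments in which player i gets their old jersey. We want the size of the complement of A₁∪…∪A_7.
By inclusion–exclusion this is Σ_{j=0}^{7} (−1)^j C(7,j)·(7−j)!.
Computing: 5040 − 5040 + 2520 − 840 + 210 − 42 + 7 − 1 = 1854.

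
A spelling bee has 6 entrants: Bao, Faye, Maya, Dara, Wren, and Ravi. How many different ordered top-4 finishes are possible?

360

There are 6 choices for 1st place, 5 for 2nd, and so on down to 3 for position 4.
That gives 6 × 5 × 4 × 3 = 360.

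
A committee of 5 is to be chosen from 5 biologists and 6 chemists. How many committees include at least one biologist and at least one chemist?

455

With no constraint there are C(11,5) = 462 possible selections.
Selections missing a whole group: no biologists → C(6,5) = 6; no chemists → C(5,5) = 1.
Both groups omitted at once is impossible, so 462 − 7 = 455.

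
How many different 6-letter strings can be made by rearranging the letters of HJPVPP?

The 6 letters of HJPVPP have repeats: P appearing 3 times.
The number of distinct arrangements is 6!/(3!) = 720/6 = 120.

120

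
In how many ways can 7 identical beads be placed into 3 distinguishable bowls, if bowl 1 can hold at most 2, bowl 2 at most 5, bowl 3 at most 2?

6

By stars and bars, unrestricted non-negative solutions to x_1+…+x_3 = 7 number C(7+2,2) = 36.
Subtract solutions that violate a single cap (substitute x_i' = x_i − (cap_i+1)): x_1 ≥ 3 gives C(6,2) = 15; x_2 ≥ 6 gives C(3,2) = 3; x_3 ≥ 3 gives C(6,2) = 15. Together 33.
Add back pairs where two caps are both exceeded: 0 + 3 + 0 = 3.
By inclusion–exclusion the count is 36 − 33 + 3 = 6.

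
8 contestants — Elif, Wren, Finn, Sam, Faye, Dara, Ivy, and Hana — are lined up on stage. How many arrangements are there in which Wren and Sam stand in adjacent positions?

10080

Glue Wren and Sam into one block (2 internal orders), leaving 7 units to arrange in a row.
So the count is 2·(7)! = 10080.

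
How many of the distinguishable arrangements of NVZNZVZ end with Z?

With the last slot taken by Z, it remains to arrange the other 6 letters (NVNZVZ).
Those 6 letters have N appearing twice, V appearing twice, and Z appearing twice, giving (6)!/(2!·2!·2!) = 90.

90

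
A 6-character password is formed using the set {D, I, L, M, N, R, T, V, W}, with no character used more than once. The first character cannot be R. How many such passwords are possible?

The first character has 9−1 = 8 choices (anything except R).
The remaining 5 characters are filled from the other 8 symbols without repetition: 8 × 7 × 6 × 5 × 4 = 6720.
Total: 8 × 6720 = 53760.

53760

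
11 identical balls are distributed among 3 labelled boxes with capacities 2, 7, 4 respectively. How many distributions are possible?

6

By stars and bars, unrestricted non-negative solutions to x_1+…+x_3 = 11 number C(11+2,2) = 78.
Subtract solutions that violate a single cap (substitute x_i' = x_i − (cap_i+1)): x_1 ≥ 3 gives C(10,2) = 45; x_2 ≥ 8 gives C(5,2) = 10; x_3 ≥ 5 gives C(8,2) = 28. Together 83.
Add back pairs where two caps are both exceeded: 1 + 10 + 0 = 11.
By inclusion–exclusion the count is 78 − 83 + 11 = 6.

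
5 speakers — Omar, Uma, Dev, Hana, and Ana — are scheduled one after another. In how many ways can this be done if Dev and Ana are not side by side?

Of the 5! = 120 arrangements, those with Dev and Ana adjacent number 2 × 4! = 48 (treat the pair as a block with 2 internal orders).
Complementary counting: 120 − 48 = 72.

72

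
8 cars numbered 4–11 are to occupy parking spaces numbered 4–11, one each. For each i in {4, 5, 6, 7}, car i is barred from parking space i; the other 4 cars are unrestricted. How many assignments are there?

24024

Let Aᵢ (for 4 ≤ i ≤ 7) be the placements that put car i in its forbidden parking space. Any j of these fix j positions, leaving (8−j)! ways to fill the rest, and there are C(4,j) ways to pick which j.
By inclusion–exclusion, the number of valid placements is Σ_{j=0}^{4} (−1)^j C(4,j)·(8−j)!.
Computing: 40320 − 20160 + 4320 − 480 + 24 = 24024.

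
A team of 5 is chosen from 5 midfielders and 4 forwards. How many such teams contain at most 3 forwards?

121

Split by how many forwards are chosen (0 through 3).
Sum: C(4,0)·C(5,5) + C(4,1)·C(5,4) + C(4,2)·C(5,3) + C(4,3)·C(5,2) = 1 + 20 + 60 + 40 = 121.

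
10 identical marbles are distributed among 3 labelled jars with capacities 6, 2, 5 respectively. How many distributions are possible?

9

Ignoring the caps, the number of non-negative solutions to x_1+…+x_3 = 10 is C(12,2) = 66.
Subtract solutions that violate a single cap (substitute x_i' = x_i − (cap_i+1)): x_1 ≥ 7 gives C(5,2) = 10; x_2 ≥ 3 gives C(9,2) = 36; x_3 ≥ 6 gives C(6,2) = 15. Together 61.
Add back pairs where two caps are both exceeded: 1 + 0 + 3 = 4.
By inclusion–exclusion the count is 66 − 61 + 4 = 9.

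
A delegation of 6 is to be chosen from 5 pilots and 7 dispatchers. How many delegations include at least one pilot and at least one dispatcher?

917

Total 6-person selections from all 12: C(12,6) = 924.
Selections missing a whole group: no pilots → C(7,6) = 7; no dispatchers → C(5,6) = 0.
Both groups omitted at once is impossible, so 924 − 7 = 917.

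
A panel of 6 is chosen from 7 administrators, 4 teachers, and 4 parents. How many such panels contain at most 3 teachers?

4950

Split by how many teachers are chosen (0 through 3).
Sum: C(4,0)·C(11,6) + C(4,1)·C(11,5) + C(4,2)·C(11,4) + C(4,3)·C(11,3) = 462 + 1848 + 1980 + 660 = 4950.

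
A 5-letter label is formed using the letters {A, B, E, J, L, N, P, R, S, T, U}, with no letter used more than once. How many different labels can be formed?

55440

Choose and order 5 of the 11 symbols: the first letter has 11 options, the next 10, and so on down to 7.
That product is 11 × 10 × 9 × 8 × 7 = 55440.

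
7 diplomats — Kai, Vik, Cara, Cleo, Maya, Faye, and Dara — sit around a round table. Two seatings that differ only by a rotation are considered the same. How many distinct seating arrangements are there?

Around a circle, 7 distinct people have 7!/7 = (6)! = 720 rotationally distinct seatings.

720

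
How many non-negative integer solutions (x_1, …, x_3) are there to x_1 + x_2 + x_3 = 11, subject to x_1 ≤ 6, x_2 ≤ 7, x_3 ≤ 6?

38

By stars and bars, unrestricted non-negative solutions to x_1+…+x_3 = 11 number C(11+2,2) = 78.
Subtract solutions that violate a single cap (substitute x_i' = x_i − (cap_i+1)): x_1 ≥ 7 gives C(6,2) = 15; x_2 ≥ 8 gives C(5,2) = 10; x_3 ≥ 7 gives C(6,2) = 15. Together 40.
No two caps can be exceeded simultaneously, so the pair terms are all 0.
By inclusion–exclusion the count is 78 − 40 + 0 = 38.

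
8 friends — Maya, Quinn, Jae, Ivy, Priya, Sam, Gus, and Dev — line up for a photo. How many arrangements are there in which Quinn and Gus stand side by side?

10080

Treat {Quinn, Gus} as a single unit. There are 7 units to order, and the pair itself can be ordered 2 ways.
That gives 2 × 7! = 2 × 5040 = 10080.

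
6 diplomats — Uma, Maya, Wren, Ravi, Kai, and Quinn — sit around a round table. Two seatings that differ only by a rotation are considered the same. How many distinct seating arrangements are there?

Around a circle, 6 distinct people have 6!/6 = (5)! = 120 rotationally distinct seatings.

120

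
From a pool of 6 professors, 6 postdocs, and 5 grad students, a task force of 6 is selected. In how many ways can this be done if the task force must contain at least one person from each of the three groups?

Unrestricted: C(17,6) = 12376 ways to pick any 6 of the 17.
Selections missing a whole group: no professors → C(11,6) = 462; no postdocs → C(11,6) = 462; no grad students → C(12,6) = 924.
Add back selections omitting two groups (i.e. drawn from a single group): C(6,6) + C(6,6) + C(5,6) = 2.
By inclusion–exclusion: 12376 − 1848 + 2 = 10530.

10530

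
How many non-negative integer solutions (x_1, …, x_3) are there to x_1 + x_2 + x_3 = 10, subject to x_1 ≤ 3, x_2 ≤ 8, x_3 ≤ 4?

17

Ignoring the caps, the number of non-negative solutions to x_1+…+x_3 = 10 is C(12,2) = 66.
Subtract solutions that violate a single cap (substitute x_i' = x_i − (cap_i+1)): x_1 ≥ 4 gives C(8,2) = 28; x_2 ≥ 9 gives C(3,2) = 3; x_3 ≥ 5 gives C(7,2) = 21. Together 52.
Add back pairs where two caps are both exceeded: 0 + 3 + 0 = 3.
By inclusion–exclusion the count is 66 − 52 + 3 = 17.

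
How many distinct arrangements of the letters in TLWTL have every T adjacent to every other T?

12

Treat the 2 copies of T as a single block. The multiset to arrange is then {TT, L, L, W}, 4 items in all.
That gives (4)!/(2!) = 12 arrangements.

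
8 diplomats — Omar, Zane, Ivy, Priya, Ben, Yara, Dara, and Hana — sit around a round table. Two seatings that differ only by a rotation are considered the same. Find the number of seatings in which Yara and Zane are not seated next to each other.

Without the restriction there are (7)! = 5040 seatings.
Those with Yara next to Zane: fuse the pair into one unit and seat 7 units around a circle — 2·(6)! = 1440.
Subtracting, 5040 − 1440 = 3600.

3600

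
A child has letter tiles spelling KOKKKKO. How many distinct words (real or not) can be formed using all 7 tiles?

21

The 7 letters of KOKKKKO have repeats: K appearing 5 times and O appearing twice.
So there are 7! / (5!·2!) = 21 distinguishable arrangements.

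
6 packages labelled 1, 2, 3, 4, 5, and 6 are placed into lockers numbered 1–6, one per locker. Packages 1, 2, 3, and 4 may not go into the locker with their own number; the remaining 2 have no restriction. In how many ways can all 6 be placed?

Let Aᵢ (for 1 ≤ i ≤ 4) be the placements that put package i in its forbidden locker. Any j of these fix j positions, leaving (6−j)! ways to fill the rest, and there are C(4,j) ways to pick which j.
By inclusion–exclusion, the number of valid placements is Σ_{j=0}^{4} (−1)^j C(4,j)·(6−j)!.
Computing: 720 − 480 + 144 − 24 + 2 = 362.

362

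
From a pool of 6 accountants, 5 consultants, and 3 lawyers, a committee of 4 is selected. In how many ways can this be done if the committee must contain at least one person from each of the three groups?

495

Total 4-person selections from all 14: C(14,4) = 1001.
Selections missing a whole group: no accountants → C(8,4) = 70; no consultants → C(9,4) = 126; no lawyers → C(11,4) = 330.
Add back selections omitting two groups (i.e. drawn from a single group): C(6,4) + C(5,4) + C(3,4) = 20.
By inclusion–exclusion: 1001 − 526 + 20 = 495.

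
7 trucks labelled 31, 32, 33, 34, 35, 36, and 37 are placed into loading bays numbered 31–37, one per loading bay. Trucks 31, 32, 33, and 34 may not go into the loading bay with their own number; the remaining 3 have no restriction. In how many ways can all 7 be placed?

Let Aᵢ (for 31 ≤ i ≤ 34) be the placements that put truck i in its forbidden loading bay. Any j of these fix j positions, leaving (7−j)! ways to fill the rest, and there are C(4,j) ways to pick which j.
By inclusion–exclusion, the number of valid placements is Σ_{j=0}^{4} (−1)^j C(4,j)·(7−j)!.
Computing: 5040 − 2880 + 720 − 96 + 6 = 2790.

2790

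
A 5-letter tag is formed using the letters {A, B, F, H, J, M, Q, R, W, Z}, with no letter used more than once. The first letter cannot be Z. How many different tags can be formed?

27216

The first letter has 10−1 = 9 choices (anything except Z).
The remaining 4 letters are filled from the other 9 symbols without repetition: 9 × 8 × 7 × 6 = 3024.
Total: 9 × 3024 = 27216.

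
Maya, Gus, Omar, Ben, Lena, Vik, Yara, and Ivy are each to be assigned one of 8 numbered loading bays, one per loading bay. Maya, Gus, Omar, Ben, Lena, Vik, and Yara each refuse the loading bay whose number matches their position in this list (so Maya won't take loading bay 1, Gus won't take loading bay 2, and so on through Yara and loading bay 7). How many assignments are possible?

16687

Let Aᵢ (for 1 ≤ i ≤ 7) be the placements that put person i in their forbidden loading bay. Any j of these fix j positions, leaving (8−j)! ways to fill the rest, and there are C(7,j) ways to pick which j.
By inclusion–exclusion, the number of valid placements is Σ_{j=0}^{7} (−1)^j C(7,j)·(8−j)!.
Computing: 40320 − 35280 + 15120 − 4200 + 840 − 126 + 14 − 1 = 16687.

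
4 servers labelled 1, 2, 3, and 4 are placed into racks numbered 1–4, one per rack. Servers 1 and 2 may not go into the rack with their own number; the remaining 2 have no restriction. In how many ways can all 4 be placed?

Let Aᵢ (for i ∈ {1, 2}) be the placements that put server i in its forbidden rack. Any j of these fix j positions, leaving (4−j)! ways to fill the rest, and there are C(2,j) ways to pick which j.
By inclusion–exclusion, the number of valid placements is Σ_{j=0}^{2} (−1)^j C(2,j)·(4−j)!.
Computing: 24 − 12 + 2 = 14.

14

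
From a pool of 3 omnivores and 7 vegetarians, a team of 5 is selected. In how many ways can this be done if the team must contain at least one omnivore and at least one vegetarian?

231

Total 5-person selections from all 10: C(10,5) = 252.
Subtract selections that omit an entire group: no omnivores → C(7,5) = 21; no vegetarians → C(3,5) = 0.
Both groups omitted at once is impossible, so 252 − 21 = 231.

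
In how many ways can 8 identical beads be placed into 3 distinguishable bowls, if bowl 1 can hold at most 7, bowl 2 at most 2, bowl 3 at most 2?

8

Without the upper bounds there are C(10,2) = 45 ways to split 8 among 3 bowls.
Subtract solutions that violate a single cap (substitute x_i' = x_i − (cap_i+1)): x_1 ≥ 8 gives C(2,2) = 1; x_2 ≥ 3 gives C(7,2) = 21; x_3 ≥ 3 gives C(7,2) = 21. Together 43.
Add back pairs where two caps are both exceeded: 0 + 0 + 6 = 6.
By inclusion–exclusion the count is 45 − 43 + 6 = 8.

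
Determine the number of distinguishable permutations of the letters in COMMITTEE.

The 9 letters of COMMITTEE have repeats: E appearing twice, M appearing twice, and T appearing twice.
The number of distinct arrangements is 9!/(2!·2!·2!) = 362880/8 = 45360.

45360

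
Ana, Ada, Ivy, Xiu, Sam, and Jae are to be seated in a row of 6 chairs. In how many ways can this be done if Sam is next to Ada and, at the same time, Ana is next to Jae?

Treat {Sam,Ada} as one block (2 orders) and {Ana,Jae} as another (2 orders).
That leaves 4 units to arrange: 2 × 2 × 4! = 4 × 24 = 96.

96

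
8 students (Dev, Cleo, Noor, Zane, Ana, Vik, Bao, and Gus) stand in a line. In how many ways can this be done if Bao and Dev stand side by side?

Glue Bao and Dev into one block (2 internal orders), leaving 7 units to arrange in a row.
That gives 2 × 7! = 2 × 5040 = 10080.

10080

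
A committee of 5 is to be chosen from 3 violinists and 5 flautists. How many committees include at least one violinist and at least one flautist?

Unrestricted: C(8,5) = 56 ways to pick any 5 of the 8.
Selections missing a whole group: no violinists → C(5,5) = 1; no flautists → C(3,5) = 0.
Both groups omitted at once is impossible, so 56 − 1 = 55.

55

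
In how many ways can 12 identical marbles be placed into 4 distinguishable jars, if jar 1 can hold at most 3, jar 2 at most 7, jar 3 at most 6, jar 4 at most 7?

Without the upper bounds there are C(15,3) = 455 ways to split 12 among 4 jars.
Subtract solutions that violate a single cap (substitute x_i' = x_i − (cap_i+1)): x_1 ≥ 4 gives C(11,3) = 165; x_2 ≥ 8 gives C(7,3) = 35; x_3 ≥ 7 gives C(8,3) = 56; x_4 ≥ 8 gives C(7,3) = 35. Together 291.
Add back pairs where two caps are both exceeded: 1 + 4 + 1 + 0 + 0 + 0 = 6.
By inclusion–exclusion the count is 455 − 291 + 6 = 170.

170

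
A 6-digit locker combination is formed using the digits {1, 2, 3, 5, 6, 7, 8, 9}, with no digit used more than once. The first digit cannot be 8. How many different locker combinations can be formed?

17640

The first digit has 8−1 = 7 choices (anything except 8).
The remaining 5 digits are filled from the other 7 symbols without repetition: 7 × 6 × 5 × 4 × 3 = 2520.
Total: 7 × 2520 = 17640.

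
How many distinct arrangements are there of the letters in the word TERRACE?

1260

The 7 letters of TERRACE have repeats: E appearing twice and R appearing twice.
So there are 7! / (2!·2!) = 1260 distinguishable arrangements.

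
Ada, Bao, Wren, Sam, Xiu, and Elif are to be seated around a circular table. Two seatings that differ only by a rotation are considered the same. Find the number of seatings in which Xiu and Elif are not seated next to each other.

72

All circular seatings of 6 people number (5)! = 120.
Those with Xiu next to Elif: fuse the pair into one unit and seat 5 units around a circle — 2·(4)! = 48.
Subtracting, 120 − 48 = 72.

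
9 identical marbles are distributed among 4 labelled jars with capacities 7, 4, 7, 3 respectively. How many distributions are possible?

Ignoring the caps, the number of non-negative solutions to x_1+…+x_4 = 9 is C(12,3) = 220.
Subtract solutions that violate a single cap (substitute x_i' = x_i − (cap_i+1)): x_1 ≥ 8 gives C(4,3) = 4; x_2 ≥ 5 gives C(7,3) = 35; x_3 ≥ 8 gives C(4,3) = 4; x_4 ≥ 4 gives C(8,3) = 56. Together 99.
Add back pairs where two caps are both exceeded: 0 + 0 + 0 + 0 + 1 + 0 = 1.
By inclusion–exclusion the count is 220 − 99 + 1 = 122.

122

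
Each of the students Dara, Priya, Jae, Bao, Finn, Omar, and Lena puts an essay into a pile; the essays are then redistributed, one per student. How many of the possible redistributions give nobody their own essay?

1854

Count assignments avoiding every fixed point. For any j of the 7 students fixed to their own essay, the other 7−j can be arranged in (7−j)! ways.
By inclusion–exclusion this is Σ_{j=0}^{7} (−1)^j C(7,j)·(7−j)!.
Computing: 5040 − 5040 + 2520 − 840 + 210 − 42 + 7 − 1 = 1854.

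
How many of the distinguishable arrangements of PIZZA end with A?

With the last slot taken by A, it remains to arrange the other 4 letters (PIZZ).
Those 4 letters have Z appearing twice, giving (4)!/(2!) = 12.

12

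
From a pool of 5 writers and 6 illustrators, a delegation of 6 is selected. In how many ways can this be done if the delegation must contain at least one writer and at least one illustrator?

461

Unrestricted: C(11,6) = 462 ways to pick any 6 of the 11.
Subtract selections that omit an entire group: no writers → C(6,6) = 1; no illustrators → C(5,6) = 0.
Both groups omitted at once is impossible, so 462 − 1 = 461.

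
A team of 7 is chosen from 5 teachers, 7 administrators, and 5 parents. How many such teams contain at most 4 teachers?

19382

Split by how many teachers are chosen (0 through 4).
Sum: C(5,0)·C(12,7) + C(5,1)·C(12,6) + C(5,2)·C(12,5) + C(5,3)·C(12,4) + C(5,4)·C(12,3) = 792 + 4620 + 7920 + 4950 + 1100 = 19382.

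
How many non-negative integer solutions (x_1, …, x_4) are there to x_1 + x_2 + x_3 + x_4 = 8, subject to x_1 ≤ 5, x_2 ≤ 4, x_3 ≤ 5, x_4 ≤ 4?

Ignoring the caps, the number of non-negative solutions to x_1+…+x_4 = 8 is C(11,3) = 165.
Subtract solutions that violate a single cap (substitute x_i' = x_i − (cap_i+1)): x_1 ≥ 6 gives C(5,3) = 10; x_2 ≥ 5 gives C(6,3) = 20; x_3 ≥ 6 gives C(5,3) = 10; x_4 ≥ 5 gives C(6,3) = 20. Together 60.
No two caps can be exceeded simultaneously, so the pair terms are all 0.
By inclusion–exclusion the count is 165 − 60 + 0 = 105.

105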